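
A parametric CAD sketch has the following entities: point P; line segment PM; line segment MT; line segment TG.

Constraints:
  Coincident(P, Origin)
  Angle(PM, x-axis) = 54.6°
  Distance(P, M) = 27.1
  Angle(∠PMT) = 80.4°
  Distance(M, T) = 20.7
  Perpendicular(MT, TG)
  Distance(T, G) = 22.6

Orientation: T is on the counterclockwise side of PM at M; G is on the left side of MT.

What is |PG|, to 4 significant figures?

16.70

P is at the origin; PM runs at 54.6° with length 27.1, so M = 27.1·(cos 54.6°, sin 54.6°) = (15.70, 22.09). ∠PMT = 80.4°, so MT runs at 54.6° + (180° − 80.4°) = 154.2° from the x-axis; with |MT| = 20.7, T = M + 20.7·(cos 154.2°, sin 154.2°) = (-2.938, 31.10). The perpendicularity gives TG at right angles to MT; with |TG| = 22.6 on the left of MT, G = T + 22.6·(-0.4352, -0.9003) = (-12.77, 10.75). Then |PG| = |G − P| = 16.70.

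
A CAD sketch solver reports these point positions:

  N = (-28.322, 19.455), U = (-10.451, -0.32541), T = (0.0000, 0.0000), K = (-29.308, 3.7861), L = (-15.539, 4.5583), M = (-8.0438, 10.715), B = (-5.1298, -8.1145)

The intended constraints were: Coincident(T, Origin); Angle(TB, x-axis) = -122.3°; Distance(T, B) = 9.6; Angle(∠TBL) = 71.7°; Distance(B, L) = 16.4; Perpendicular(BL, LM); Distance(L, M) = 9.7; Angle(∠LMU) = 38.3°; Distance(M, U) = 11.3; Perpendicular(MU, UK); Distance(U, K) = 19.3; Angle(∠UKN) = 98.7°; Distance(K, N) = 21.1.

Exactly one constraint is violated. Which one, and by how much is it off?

Distance(K, N) = 21.1 — off by 5.40.

T = (0.00, 0.00) ✓; TB at -122.3° ✓; |TB| = 9.600 ✓; ∠TBL = 71.70° ✓; |BL| = 16.40 ✓; ∠(BL, LM) = 90.00° ✓; |LM| = 9.700 ✓; ∠LMU = 38.30° ✓; |MU| = 11.30 ✓; ∠(MU, UK) = 90.00° ✓; |UK| = 19.30 ✓; ∠UKN = 98.70° ✓; |KN| = 15.70 ✗.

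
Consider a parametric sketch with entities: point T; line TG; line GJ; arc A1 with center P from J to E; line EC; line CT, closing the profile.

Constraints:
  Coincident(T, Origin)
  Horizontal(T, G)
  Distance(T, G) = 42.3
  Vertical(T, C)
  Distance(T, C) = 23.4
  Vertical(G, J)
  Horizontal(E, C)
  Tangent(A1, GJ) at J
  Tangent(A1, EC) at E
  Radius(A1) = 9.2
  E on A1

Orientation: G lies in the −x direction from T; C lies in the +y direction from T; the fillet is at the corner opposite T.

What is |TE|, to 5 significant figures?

40.536

T is at the origin; TG is horizontal with |TG| = 42.3 and G on the −x side, so G = (-42.300, 0.0000). T and C share the same x with |TC| = 23.4 and C on the +y side, so C = (0.0000, 23.400). The virtual corner opposite T is at (-42.300, 23.400). The tangent condition forces PJ to be normal to GJ and A1 meets EC tangentially, so PE is at right angles to EC, with radius 9.2, so the center P sits 9.2 in from both sides at P = (-33.100, 14.200). That places the tangent points at J = (-42.300, 14.200) on GJ and E = (-33.100, 23.400) on EC. Then |TE| = |E − T| = 40.536.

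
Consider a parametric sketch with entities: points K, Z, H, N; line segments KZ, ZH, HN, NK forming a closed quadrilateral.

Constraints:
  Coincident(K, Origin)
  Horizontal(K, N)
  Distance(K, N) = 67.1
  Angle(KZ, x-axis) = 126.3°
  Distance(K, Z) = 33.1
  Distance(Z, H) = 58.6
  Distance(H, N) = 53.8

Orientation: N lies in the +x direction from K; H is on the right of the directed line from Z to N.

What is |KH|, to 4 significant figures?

25.55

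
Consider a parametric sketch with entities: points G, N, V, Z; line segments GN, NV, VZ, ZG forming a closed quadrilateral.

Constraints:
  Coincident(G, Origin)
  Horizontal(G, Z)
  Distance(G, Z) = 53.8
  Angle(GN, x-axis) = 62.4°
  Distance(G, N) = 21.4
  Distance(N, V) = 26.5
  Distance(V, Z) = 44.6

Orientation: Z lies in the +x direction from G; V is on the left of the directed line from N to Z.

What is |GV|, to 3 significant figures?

47.3

G is at the origin; GZ is horizontal with |GZ| = 53.8 and Z in +x, so Z = (53.8, 0). GN runs at 62.4° with |GN| = 21.4, so N = (9.91, 19.0). V is determined by |NV| = 26.5 and |VZ| = 44.6 together: it lies at the intersection of circle(N, 26.5) and circle(Z, 44.6). With |NZ| = 47.8, the foot of the radical line on NZ is 10.4 from N and the perpendicular offset is √(26.5² − 10.4²) = 24.4. Taking the left-of-NZ solution: V = (29.2, 37.2).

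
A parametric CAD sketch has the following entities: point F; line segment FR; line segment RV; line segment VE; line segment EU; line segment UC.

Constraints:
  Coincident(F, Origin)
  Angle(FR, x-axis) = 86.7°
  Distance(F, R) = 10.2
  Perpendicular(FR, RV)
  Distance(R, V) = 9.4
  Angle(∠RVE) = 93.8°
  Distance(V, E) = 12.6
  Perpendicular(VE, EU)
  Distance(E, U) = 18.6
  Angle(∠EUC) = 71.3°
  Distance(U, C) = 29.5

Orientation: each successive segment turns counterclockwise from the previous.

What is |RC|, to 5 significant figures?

14.722

The perpendicularity gives EU at right angles to VE, so EU runs at -7.1000°; with |EU| = 18.6, U = (8.1027, -4.0782). ∠EUC = 71.3° gives UC at 101.60° from the x-axis; with |UC| = 29.5, C = (2.1709, 24.819). Then |RC| = |C − R| = 14.722.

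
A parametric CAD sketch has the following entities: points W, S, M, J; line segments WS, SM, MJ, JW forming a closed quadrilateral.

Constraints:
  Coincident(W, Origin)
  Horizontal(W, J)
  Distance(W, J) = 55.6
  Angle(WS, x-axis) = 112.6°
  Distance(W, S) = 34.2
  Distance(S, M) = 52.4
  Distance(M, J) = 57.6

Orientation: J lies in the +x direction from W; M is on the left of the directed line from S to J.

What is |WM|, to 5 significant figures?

63.670

Checks: |SM| = 52.40 ✓; |MJ| = 57.60 ✓.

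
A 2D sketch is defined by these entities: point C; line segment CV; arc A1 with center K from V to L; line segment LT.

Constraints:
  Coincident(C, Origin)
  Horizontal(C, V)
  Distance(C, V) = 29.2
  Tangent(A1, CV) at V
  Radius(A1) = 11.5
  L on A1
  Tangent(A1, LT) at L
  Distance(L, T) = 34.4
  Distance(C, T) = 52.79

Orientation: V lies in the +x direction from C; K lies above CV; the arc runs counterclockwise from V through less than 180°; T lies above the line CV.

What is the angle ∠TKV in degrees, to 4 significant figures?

170.8°

Checks: ∠(KV, VC) = 90.00° ✓; |KL| = 11.50 ✓; ∠(KL, LT) = 90.00° ✓; |LT| = 34.40 ✓; |CT| = 52.79 ✓.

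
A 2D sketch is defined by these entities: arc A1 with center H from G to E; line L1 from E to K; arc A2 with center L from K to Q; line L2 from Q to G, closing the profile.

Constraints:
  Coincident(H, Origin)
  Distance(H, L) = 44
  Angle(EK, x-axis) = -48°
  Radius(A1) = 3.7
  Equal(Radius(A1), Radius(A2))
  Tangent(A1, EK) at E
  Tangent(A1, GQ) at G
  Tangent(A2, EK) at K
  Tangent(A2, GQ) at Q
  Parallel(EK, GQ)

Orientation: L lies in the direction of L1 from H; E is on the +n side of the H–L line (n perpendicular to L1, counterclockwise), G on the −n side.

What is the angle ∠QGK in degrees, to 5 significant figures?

9.5468°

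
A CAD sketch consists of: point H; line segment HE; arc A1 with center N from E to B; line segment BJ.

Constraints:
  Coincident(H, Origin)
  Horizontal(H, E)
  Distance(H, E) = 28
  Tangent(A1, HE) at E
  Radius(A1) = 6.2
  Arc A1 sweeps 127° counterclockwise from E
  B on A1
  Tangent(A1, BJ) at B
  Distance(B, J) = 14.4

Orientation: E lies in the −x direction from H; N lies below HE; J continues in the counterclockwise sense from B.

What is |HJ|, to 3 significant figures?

32.4

H is at the origin; HE is horizontal with |HE| = 28.0 and E on the −x side, so E = (-28.0, 0.00). Since A1 is tangent to HE there, NE ⟂ HE, so N = E + (0, -6.2) = (-28.0, -6.20). On A1, E sits at bearing 90° from N; a 127° counterclockwise sweep puts B at bearing 217°, so B = N + 6.2·(cos 217°, sin 217°) = (-33.0, -9.93). Tangency of A1 to BJ means the radius NB is perpendicular to BJ, so BJ runs along (−sin 217°, cos 217°); with |BJ| = 14.4, J = (-24.3, -21.4). Then |HJ| = |J − H| = 32.4.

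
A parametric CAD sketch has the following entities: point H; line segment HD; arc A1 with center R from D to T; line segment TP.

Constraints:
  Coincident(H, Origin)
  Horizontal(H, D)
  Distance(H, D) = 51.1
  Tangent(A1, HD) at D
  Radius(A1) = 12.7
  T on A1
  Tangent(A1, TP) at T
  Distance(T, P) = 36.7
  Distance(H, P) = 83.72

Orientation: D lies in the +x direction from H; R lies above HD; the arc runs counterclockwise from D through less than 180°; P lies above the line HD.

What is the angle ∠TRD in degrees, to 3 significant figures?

81.2°

Checks: ∠(RD, DH) = 90.00° ✓; |RT| = 12.70 ✓; ∠(RT, TP) = 90.00° ✓; |TP| = 36.70 ✓; |HP| = 83.72 ✓.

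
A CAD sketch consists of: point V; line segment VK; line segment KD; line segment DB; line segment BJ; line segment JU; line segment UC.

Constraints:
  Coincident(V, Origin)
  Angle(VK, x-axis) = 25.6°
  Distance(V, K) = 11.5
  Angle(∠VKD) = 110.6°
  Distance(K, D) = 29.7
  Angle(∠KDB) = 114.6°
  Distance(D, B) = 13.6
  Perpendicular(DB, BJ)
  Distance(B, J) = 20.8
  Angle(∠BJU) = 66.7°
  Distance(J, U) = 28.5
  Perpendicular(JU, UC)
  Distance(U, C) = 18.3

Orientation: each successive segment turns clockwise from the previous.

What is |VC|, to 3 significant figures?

42.5

V is at the origin; VK runs at 25.6° with length 11.5, so K = (10.4, 4.97). ∠VKD = 110.6° gives KD at -43.8° from the x-axis; with |KD| = 29.7, D = (31.8, -15.6). ∠KDB = 114.6° gives DB at -109° from the x-axis; with |DB| = 13.6, B = (27.3, -28.4). The perpendicularity gives BJ at right angles to DB, so BJ runs at 161°; with |BJ| = 20.8, J = (7.69, -21.6). ∠BJU = 66.7° gives JU at 47.5° from the x-axis; with |JU| = 28.5, U = (26.9, -0.578). JU ⟂ UC, so UC runs at -42.5°; with |UC| = 18.3, C = (40.4, -12.9). Then |VC| = |C − V| = 42.5.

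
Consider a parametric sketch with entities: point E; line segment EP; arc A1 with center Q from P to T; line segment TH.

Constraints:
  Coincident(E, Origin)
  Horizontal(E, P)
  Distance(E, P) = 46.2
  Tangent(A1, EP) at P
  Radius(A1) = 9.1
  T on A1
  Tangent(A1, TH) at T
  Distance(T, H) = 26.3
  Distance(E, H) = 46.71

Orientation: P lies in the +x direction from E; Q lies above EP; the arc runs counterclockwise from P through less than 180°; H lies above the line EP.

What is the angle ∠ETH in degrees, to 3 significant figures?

58.7°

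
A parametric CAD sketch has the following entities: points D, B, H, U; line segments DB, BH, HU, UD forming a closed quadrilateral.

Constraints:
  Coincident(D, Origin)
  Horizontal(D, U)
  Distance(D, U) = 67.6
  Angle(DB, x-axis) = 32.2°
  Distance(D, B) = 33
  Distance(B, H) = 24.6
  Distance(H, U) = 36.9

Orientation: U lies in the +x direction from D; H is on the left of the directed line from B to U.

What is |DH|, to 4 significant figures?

57.59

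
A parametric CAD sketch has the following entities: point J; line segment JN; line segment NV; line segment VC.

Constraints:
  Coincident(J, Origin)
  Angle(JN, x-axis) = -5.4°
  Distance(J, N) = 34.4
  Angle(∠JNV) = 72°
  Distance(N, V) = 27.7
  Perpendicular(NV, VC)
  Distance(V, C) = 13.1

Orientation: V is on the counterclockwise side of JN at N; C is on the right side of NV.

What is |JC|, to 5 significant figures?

48.893

J is at the origin; JN runs at -5.4° with length 34.4, so N = 34.4·(cos -5.4°, sin -5.4°) = (34.247, -3.2373). ∠JNV = 72.0°, so NV runs at -5.4° + (180° − 72.0°) = 102.60° from the x-axis; with |NV| = 27.7, V = N + 27.7·(cos 102.60°, sin 102.60°) = (28.205, 23.796). The perpendicularity gives VC at right angles to NV; with |VC| = 13.1 on the right of NV, C = V + 13.1·(0.97592, 0.21814) = (40.989, 26.653). Then |JC| = |C − J| = 48.893.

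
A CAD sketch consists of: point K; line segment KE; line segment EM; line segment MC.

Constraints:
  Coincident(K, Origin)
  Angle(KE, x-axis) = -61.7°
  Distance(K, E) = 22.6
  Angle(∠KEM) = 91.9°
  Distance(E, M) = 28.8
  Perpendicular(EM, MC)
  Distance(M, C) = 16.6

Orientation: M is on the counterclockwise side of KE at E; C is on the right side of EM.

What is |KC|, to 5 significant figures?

49.080

K is at the origin; KE runs at -61.7° with length 22.6, so E = 22.6·(cos -61.7°, sin -61.7°) = (10.714, -19.899). ∠KEM = 91.9°, so EM runs at -61.7° + (180° − 91.9°) = 26.400° from the x-axis; with |EM| = 28.8, M = E + 28.8·(cos 26.400°, sin 26.400°) = (36.511, -7.0933). The perpendicularity gives MC at right angles to EM; with |MC| = 16.6 on the right of EM, C = M + 16.6·(0.44464, -0.89571) = (43.892, -21.962). Then |KC| = |C − K| = 49.080.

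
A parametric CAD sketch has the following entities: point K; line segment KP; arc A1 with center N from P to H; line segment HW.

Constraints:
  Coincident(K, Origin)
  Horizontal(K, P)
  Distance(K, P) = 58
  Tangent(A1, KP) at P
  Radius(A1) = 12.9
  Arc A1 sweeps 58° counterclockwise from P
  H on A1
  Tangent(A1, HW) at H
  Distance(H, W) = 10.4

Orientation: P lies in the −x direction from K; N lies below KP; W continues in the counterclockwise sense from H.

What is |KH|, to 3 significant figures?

69.2

A1 meets KP tangentially, so NP is at right angles to KP, so N = P + (0, -12.9) = (-58.0, -12.9). On A1, P sits at bearing 90° from N; a 58° counterclockwise sweep puts H at bearing 148°, so H = N + 12.9·(cos 148°, sin 148°) = (-68.9, -6.06). Then |KH| = |H − K| = 69.2.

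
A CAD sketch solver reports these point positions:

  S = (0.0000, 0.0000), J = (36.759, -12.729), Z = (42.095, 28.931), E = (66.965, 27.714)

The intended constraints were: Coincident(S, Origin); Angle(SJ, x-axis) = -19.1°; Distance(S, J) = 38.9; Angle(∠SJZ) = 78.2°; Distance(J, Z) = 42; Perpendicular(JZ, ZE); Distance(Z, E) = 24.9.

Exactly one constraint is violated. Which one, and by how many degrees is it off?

Perpendicular(JZ, ZE) — off by 4.50°.

S = (0.00, 0.00) ✓; SJ at -19.10° ✓; |SJ| = 38.90 ✓; ∠SJZ = 78.20° ✓; |JZ| = 42.00 ✓; ∠(JZ, ZE) = 85.50° ✗; |ZE| = 24.90 ✓.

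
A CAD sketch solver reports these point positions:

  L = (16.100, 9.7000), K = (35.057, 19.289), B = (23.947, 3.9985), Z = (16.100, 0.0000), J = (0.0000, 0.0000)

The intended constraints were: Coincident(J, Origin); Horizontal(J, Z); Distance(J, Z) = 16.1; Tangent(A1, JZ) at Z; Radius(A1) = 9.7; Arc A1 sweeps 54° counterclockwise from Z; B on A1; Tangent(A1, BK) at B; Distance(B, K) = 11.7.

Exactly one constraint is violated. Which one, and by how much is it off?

Distance(B, K) = 11.7 — off by 7.20.

J = (0.00, 0.00) ✓; J.y = 0.00, Z.y = 0.00 ✓; |JZ| = 16.10 ✓; ∠(LZ, ZJ) = 90.00° ✓; |LZ| = 9.700 ✓; bearing(L→B) − bearing(L→Z) = 54.00° ✓; |LB| = 9.700 ✓; ∠(LB, BK) = 90.00° ✓; |BK| = 18.90 ✗.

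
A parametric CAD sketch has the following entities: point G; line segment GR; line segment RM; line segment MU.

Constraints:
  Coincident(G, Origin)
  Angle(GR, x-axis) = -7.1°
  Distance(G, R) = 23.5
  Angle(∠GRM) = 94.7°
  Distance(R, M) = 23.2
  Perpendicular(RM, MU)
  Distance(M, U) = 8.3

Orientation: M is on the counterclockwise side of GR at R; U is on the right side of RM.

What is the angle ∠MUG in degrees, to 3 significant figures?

38.4°

G is at the origin; GR runs at -7.1° with length 23.5, so R = 23.5·(cos -7.1°, sin -7.1°) = (23.3, -2.90). ∠GRM = 94.7°, so RM runs at -7.1° + (180° − 94.7°) = 78.2° from the x-axis; with |RM| = 23.2, M = R + 23.2·(cos 78.2°, sin 78.2°) = (28.1, 19.8). The perpendicularity gives MU at right angles to RM; with |MU| = 8.3 on the right of RM, U = M + 8.3·(0.979, -0.204) = (36.2, 18.1). Then cos ∠MUG = UM·UG / (|UM||UG|), giving 38.4°.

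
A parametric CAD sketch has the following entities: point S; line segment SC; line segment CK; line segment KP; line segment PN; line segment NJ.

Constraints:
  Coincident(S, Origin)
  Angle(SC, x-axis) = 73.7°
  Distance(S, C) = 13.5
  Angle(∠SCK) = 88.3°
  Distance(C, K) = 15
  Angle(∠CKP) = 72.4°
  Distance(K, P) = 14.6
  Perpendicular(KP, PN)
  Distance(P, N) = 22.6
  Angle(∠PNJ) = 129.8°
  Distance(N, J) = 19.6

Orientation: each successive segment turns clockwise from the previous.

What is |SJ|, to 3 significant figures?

30.9

The perpendicularity gives PN at right angles to KP, so PN runs at 144°; with |PN| = 22.6, N = (-8.82, 9.61). ∠PNJ = 129.8° gives NJ at 94.2° from the x-axis; with |NJ| = 19.6, J = (-10.3, 29.2). Then |SJ| = |J − S| = 30.9.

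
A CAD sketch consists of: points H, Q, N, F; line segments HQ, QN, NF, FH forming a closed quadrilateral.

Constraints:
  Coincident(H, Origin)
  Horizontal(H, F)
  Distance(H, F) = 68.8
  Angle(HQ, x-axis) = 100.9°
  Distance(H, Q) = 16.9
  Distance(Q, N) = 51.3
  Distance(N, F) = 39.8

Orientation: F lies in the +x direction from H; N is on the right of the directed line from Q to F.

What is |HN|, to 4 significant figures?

38.75

H is at the origin; HF is horizontal with |HF| = 68.8 and F in +x, so F = (68.8, 0). HQ runs at 100.9° with |HQ| = 16.9, so Q = (-3.196, 16.60). N is determined by |QN| = 51.3 and |NF| = 39.8 together: it lies at the intersection of circle(Q, 51.3) and circle(F, 39.8). With |QF| = 73.88, the foot of the radical line on QF is 44.03 from Q and the perpendicular offset is √(51.3² − 44.03²) = 26.32. Taking the right-of-QF solution: N = (33.80, -18.95).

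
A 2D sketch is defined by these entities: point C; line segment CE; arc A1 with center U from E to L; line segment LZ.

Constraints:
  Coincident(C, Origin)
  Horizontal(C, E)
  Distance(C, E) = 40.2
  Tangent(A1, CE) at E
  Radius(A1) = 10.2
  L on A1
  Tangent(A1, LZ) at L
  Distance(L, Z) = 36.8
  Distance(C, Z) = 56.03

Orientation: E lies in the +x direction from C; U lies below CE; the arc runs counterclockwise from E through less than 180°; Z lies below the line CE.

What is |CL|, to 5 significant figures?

31.719

C is at the origin; CE is horizontal with |CE| = 40.2 and E on the +x side, so E = (40.200, 0.0000). The tangent condition forces UE to be normal to CE, so U = E + (0, -10.2) = (40.200, -10.200). Since UL ⟂ LZ (tangency), |UZ| = √(10.2² + 36.8²) = 38.187 regardless of where L sits on A1. So Z lies on both circle(C, 56.03) and circle(U, 38.187); the below-CE intersection is Z = (30.353, -47.096). L is the foot of the tangent from Z: L = (30.000, -10.298).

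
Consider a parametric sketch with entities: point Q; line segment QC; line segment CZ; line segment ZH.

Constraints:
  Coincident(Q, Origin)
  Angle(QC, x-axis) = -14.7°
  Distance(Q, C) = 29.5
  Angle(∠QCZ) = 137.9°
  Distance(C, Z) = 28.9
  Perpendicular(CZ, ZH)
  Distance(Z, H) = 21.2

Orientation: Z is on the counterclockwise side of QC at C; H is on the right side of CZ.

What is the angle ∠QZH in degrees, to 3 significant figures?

111°

Q is at the origin; QC runs at -14.7° with length 29.5, so C = 29.5·(cos -14.7°, sin -14.7°) = (28.5, -7.49). ∠QCZ = 137.9°, so CZ runs at -14.7° + (180° − 137.9°) = 27.4° from the x-axis; with |CZ| = 28.9, Z = C + 28.9·(cos 27.4°, sin 27.4°) = (54.2, 5.81). The perpendicularity gives ZH at right angles to CZ; with |ZH| = 21.2 on the right of CZ, H = Z + 21.2·(0.460, -0.888) = (63.9, -13.0). Then cos ∠QZH = ZQ·ZH / (|ZQ||ZH|), giving 111°.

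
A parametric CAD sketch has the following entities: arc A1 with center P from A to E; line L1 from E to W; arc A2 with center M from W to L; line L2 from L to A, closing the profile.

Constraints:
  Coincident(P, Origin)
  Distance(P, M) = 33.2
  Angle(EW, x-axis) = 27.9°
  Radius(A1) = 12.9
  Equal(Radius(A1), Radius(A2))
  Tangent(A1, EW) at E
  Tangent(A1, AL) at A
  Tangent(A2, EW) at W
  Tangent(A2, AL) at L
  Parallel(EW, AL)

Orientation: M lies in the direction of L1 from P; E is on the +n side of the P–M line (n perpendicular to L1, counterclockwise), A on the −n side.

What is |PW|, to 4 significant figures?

35.62

The slot axis is L1's direction at 27.9°, so u = (cos 27.9°, sin 27.9°) = (0.8838, 0.4679) and n = (−sin 27.9°, cos 27.9°) = (-0.4679, 0.8838). P is at the origin and M lies 33.2 along u from P, so M = 33.2·u = (29.34, 15.54). Tangency of A1 to both parallel lines with radius 12.9 puts E and A at P ± 12.9·n: E = (-6.036, 11.40), A = (6.036, -11.40). Equal radii place W and L the same way about M: W = M + 12.9·n = (23.30, 26.94), L = M − 12.9·n = (35.38, 4.135). Then |PW| = |W − P| = 35.62.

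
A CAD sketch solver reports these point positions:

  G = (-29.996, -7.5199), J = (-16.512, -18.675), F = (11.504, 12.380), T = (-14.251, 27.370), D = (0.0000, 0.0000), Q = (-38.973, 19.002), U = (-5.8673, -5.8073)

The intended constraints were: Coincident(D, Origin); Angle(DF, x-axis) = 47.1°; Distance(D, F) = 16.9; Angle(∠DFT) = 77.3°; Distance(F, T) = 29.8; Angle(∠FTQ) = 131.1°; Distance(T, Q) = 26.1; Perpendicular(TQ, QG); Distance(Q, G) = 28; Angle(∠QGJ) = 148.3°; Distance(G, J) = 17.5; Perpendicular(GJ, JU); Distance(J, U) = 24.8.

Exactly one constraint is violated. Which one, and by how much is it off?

Distance(J, U) = 24.8 — off by 8.10.

D = (0.00, 0.00) ✓; DF at 47.10° ✓; |DF| = 16.90 ✓; ∠DFT = 77.30° ✓; |FT| = 29.80 ✓; ∠FTQ = 131.1° ✓; |TQ| = 26.10 ✓; ∠(TQ, QG) = 90.00° ✓; |QG| = 28.00 ✓; ∠QGJ = 148.3° ✓; |GJ| = 17.50 ✓; ∠(GJ, JU) = 90.00° ✓; |JU| = 16.70 ✗.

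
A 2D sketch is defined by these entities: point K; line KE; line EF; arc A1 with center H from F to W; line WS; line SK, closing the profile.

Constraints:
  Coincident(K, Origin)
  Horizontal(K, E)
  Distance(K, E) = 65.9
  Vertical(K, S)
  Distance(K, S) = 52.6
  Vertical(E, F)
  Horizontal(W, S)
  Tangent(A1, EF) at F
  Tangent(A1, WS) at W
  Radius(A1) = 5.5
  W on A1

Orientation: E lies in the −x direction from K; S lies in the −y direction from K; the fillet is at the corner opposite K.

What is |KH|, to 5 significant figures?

76.594

K is at the origin; K and E share the same y with |KE| = 65.9 and E on the −x side, so E = (-65.900, 0.0000). KS is vertical with |KS| = 52.6 and S on the −y side, so S = (0.0000, -52.600). The virtual corner opposite K is at (-65.900, -52.600). Since A1 is tangent to EF there, HF ⟂ EF and tangency of A1 to WS means the radius HW is perpendicular to WS, with radius 5.5, so the center H sits 5.5 in from both sides at H = (-60.400, -47.100). Then |KH| = |H − K| = 76.594.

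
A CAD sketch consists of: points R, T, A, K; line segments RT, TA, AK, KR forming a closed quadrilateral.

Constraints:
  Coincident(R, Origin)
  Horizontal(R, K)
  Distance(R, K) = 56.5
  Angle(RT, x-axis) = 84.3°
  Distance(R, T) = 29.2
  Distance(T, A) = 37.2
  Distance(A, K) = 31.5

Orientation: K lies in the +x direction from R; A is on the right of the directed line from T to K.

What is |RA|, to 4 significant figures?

25.03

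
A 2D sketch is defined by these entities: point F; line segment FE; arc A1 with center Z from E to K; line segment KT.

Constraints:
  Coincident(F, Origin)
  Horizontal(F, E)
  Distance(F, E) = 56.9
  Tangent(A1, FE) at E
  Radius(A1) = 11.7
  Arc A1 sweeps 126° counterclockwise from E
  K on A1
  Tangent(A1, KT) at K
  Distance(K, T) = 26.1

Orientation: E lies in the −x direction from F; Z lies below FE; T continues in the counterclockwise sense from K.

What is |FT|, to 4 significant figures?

64.64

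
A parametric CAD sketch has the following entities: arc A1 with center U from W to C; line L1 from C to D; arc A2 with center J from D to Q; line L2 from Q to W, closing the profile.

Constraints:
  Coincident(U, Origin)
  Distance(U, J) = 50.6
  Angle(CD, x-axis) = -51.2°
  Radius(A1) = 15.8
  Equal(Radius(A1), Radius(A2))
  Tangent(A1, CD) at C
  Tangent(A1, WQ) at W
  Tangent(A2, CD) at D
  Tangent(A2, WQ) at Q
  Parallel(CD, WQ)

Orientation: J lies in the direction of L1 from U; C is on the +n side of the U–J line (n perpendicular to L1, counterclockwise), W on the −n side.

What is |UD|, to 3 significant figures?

53.0

The slot axis is L1's direction at -51.2°, so u = (cos -51.2°, sin -51.2°) = (0.627, -0.779) and n = (−sin -51.2°, cos -51.2°) = (0.779, 0.627). U is at the origin and J lies 50.6 along u from U, so J = 50.6·u = (31.7, -39.4). Tangency of A1 to both parallel lines with radius 15.8 puts C and W at U ± 15.8·n: C = (12.3, 9.90), W = (-12.3, -9.90). Equal radii place D and Q the same way about J: D = J + 15.8·n = (44.0, -29.5), Q = J − 15.8·n = (19.4, -49.3). Then |UD| = |D − U| = 53.0.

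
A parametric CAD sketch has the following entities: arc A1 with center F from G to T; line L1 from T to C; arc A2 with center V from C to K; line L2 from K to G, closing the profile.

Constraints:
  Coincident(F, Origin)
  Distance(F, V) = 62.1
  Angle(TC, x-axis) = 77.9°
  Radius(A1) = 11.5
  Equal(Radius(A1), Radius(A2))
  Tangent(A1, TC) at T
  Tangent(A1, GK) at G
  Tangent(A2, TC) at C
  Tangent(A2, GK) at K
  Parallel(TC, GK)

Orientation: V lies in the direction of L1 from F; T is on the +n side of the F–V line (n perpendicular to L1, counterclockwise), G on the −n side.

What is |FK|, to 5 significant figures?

63.156

The slot axis is L1's direction at 77.9°, so u = (cos 77.9°, sin 77.9°) = (0.20962, 0.97778) and n = (−sin 77.9°, cos 77.9°) = (-0.97778, 0.20962). F is at the origin and V lies 62.1 along u from F, so V = 62.1·u = (13.017, 60.720). Tangency of A1 to both parallel lines with radius 11.5 puts T and G at F ± 11.5·n: T = (-11.245, 2.4106), G = (11.245, -2.4106). Equal radii place C and K the same way about V: C = V + 11.5·n = (1.7728, 63.131), K = V − 11.5·n = (24.262, 58.310). Then |FK| = |K − F| = 63.156.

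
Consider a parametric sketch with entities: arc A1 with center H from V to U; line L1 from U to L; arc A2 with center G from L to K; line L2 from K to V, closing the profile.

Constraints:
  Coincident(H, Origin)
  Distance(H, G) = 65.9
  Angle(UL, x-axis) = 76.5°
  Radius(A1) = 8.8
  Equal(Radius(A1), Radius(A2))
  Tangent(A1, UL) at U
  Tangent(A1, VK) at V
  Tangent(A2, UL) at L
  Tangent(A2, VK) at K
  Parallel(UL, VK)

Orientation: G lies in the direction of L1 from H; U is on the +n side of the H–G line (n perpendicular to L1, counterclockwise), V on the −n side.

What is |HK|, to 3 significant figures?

66.5

The slot axis is L1's direction at 76.5°, so u = (cos 76.5°, sin 76.5°) = (0.233, 0.972) and n = (−sin 76.5°, cos 76.5°) = (-0.972, 0.233). H is at the origin and G lies 65.9 along u from H, so G = 65.9·u = (15.4, 64.1). Tangency of A1 to both parallel lines with radius 8.8 puts U and V at H ± 8.8·n: U = (-8.56, 2.05), V = (8.56, -2.05). Equal radii place L and K the same way about G: L = G + 8.8·n = (6.83, 66.1), K = G − 8.8·n = (23.9, 62.0). Then |HK| = |K − H| = 66.5.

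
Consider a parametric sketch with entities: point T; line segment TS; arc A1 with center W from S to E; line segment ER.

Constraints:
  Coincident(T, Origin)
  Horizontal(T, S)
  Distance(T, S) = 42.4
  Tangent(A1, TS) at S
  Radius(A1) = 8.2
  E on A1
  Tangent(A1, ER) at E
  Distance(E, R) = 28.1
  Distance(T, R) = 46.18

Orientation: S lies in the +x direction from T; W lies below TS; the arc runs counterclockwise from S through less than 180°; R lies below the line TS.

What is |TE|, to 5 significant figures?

34.998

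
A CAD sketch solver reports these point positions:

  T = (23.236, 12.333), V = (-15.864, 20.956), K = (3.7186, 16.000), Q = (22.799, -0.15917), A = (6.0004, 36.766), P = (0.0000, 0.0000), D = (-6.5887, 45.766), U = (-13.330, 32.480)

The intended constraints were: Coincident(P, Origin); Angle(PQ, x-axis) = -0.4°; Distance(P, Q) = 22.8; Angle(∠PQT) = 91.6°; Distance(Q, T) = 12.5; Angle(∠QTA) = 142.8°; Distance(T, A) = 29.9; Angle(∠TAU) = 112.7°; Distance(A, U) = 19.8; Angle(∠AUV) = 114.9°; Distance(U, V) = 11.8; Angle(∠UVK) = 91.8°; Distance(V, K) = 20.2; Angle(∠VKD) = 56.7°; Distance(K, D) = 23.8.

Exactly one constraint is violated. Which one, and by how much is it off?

Distance(K, D) = 23.8 — off by 7.70.

P = (0.00, 0.00) ✓; PQ at -0.4000° ✓; |PQ| = 22.80 ✓; ∠PQT = 91.60° ✓; |QT| = 12.50 ✓; ∠QTA = 142.8° ✓; |TA| = 29.90 ✓; ∠TAU = 112.7° ✓; |AU| = 19.80 ✓; ∠AUV = 114.9° ✓; |UV| = 11.80 ✓; ∠UVK = 91.80° ✓; |VK| = 20.20 ✓; ∠VKD = 56.70° ✓; |KD| = 31.50 ✗.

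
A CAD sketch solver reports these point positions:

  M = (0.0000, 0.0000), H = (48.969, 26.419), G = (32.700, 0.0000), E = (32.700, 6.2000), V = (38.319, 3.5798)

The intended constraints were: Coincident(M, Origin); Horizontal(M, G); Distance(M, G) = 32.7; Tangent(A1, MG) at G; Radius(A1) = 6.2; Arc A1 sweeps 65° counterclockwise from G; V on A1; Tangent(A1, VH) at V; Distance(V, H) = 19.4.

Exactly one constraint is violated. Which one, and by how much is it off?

Distance(V, H) = 19.4 — off by 5.80.

M = (0.00, 0.00) ✓; M.y = 0.00, G.y = 0.00 ✓; |MG| = 32.70 ✓; ∠(EG, GM) = 90.00° ✓; |EG| = 6.200 ✓; bearing(E→V) − bearing(E→G) = 65.00° ✓; |EV| = 6.200 ✓; ∠(EV, VH) = 90.00° ✓; |VH| = 25.20 ✗.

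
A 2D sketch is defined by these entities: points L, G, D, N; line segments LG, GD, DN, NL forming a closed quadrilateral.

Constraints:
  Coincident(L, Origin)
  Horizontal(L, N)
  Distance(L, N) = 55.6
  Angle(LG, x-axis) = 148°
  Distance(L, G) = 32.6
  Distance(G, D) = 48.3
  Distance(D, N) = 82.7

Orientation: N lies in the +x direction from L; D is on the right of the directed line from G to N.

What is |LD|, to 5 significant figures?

37.242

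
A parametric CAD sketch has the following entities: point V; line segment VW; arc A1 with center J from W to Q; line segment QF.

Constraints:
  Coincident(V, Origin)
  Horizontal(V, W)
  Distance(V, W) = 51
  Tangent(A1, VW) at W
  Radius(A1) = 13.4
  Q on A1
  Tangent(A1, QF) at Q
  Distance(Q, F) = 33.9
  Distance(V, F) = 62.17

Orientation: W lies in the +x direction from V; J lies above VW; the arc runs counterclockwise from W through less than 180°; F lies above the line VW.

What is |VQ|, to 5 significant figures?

65.105

Checks: |JQ| = 13.40 ✓; ∠(JQ, QF) = 90.00° ✓; |QF| = 33.90 ✓; |VF| = 62.17 ✓.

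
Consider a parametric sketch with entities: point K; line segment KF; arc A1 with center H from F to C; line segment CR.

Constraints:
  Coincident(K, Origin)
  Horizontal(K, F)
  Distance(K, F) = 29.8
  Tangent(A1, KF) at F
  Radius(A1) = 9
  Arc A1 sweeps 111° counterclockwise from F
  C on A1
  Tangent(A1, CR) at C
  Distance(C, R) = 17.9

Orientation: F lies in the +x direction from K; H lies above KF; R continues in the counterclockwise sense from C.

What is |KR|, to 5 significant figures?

42.986

On A1, F sits at bearing -90° from H; a 111° counterclockwise sweep puts C at bearing 21°, so C = H + 9.0·(cos 21°, sin 21°) = (38.202, 12.225). Tangency of A1 to CR means the radius HC is perpendicular to CR, so CR runs along (−sin 21°, cos 21°); with |CR| = 17.9, R = (31.787, 28.936). Then |KR| = |R − K| = 42.986.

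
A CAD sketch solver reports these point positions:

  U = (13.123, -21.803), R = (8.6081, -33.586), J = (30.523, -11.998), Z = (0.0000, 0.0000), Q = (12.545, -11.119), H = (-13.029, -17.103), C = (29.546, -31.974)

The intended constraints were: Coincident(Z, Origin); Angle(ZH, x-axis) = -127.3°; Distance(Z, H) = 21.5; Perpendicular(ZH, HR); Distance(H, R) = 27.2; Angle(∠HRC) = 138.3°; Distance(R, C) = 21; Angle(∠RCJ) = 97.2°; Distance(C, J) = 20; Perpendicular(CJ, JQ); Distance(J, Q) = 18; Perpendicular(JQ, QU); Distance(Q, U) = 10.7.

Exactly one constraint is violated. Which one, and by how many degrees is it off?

Perpendicular(JQ, QU) — off by 5.90°.

Z = (0.00, 0.00) ✓; ZH at -127.3° ✓; |ZH| = 21.50 ✓; ∠(ZH, HR) = 90.00° ✓; |HR| = 27.20 ✓; ∠HRC = 138.3° ✓; |RC| = 21.00 ✓; ∠RCJ = 97.20° ✓; |CJ| = 20.00 ✓; ∠(CJ, JQ) = 90.00° ✓; |JQ| = 18.00 ✓; ∠(JQ, QU) = 95.90° ✗; |QU| = 10.70 ✓.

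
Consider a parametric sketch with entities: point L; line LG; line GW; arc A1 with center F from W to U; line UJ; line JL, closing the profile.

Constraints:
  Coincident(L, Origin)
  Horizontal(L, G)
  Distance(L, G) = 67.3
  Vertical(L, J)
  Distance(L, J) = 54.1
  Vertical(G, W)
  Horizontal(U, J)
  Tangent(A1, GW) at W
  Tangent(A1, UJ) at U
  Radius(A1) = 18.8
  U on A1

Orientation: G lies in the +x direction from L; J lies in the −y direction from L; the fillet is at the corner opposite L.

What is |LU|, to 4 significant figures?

72.66

The virtual corner opposite L is at (67.30, -54.10). Since A1 is tangent to GW there, FW ⟂ GW and since A1 is tangent to UJ there, FU ⟂ UJ, with radius 18.8, so the center F sits 18.8 in from both sides at F = (48.50, -35.30). That places the tangent points at W = (67.30, -35.30) on GW and U = (48.50, -54.10) on UJ. Then |LU| = |U − L| = 72.66.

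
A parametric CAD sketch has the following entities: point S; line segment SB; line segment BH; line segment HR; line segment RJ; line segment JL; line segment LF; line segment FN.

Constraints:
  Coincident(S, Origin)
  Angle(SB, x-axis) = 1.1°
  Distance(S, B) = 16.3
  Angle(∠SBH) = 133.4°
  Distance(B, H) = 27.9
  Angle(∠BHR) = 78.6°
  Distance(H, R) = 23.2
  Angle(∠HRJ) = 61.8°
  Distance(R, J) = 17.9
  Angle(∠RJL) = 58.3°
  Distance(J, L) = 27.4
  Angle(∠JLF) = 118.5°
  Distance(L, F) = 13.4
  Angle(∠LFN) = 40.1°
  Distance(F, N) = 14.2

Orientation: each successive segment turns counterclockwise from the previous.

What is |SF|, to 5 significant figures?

56.508

S is at the origin; SB runs at 1.1° with length 16.3, so B = (16.297, 0.31292). ∠SBH = 133.4° gives BH at 47.700° from the x-axis; with |BH| = 27.9, H = (35.074, 20.949). ∠BHR = 78.6° gives HR at 149.10° from the x-axis; with |HR| = 23.2, R = (15.167, 32.863). ∠HRJ = 61.8° gives RJ at -92.700° from the x-axis; with |RJ| = 17.9, J = (14.324, 14.983). ∠RJL = 58.3° gives JL at 29.000° from the x-axis; with |JL| = 27.4, L = (38.288, 28.266). ∠JLF = 118.5° gives LF at 90.500° from the x-axis; with |LF| = 13.4, F = (38.171, 41.666). Then |SF| = |F − S| = 56.508.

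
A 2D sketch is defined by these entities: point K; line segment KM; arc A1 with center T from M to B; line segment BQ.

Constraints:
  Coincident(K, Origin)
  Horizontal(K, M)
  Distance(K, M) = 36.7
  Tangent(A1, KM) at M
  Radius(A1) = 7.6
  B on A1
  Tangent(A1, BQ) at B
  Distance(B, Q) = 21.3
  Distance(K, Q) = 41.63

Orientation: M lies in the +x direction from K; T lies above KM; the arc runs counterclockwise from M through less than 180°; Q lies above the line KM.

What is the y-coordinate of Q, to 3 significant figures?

29.1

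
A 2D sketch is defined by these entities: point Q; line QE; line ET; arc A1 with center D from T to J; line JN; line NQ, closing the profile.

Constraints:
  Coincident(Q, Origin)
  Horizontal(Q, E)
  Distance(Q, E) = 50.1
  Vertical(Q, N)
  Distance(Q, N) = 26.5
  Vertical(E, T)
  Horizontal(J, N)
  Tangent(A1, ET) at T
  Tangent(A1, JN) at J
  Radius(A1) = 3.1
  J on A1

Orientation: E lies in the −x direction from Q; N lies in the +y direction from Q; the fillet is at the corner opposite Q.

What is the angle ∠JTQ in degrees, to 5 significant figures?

70.036°

Q is at the origin; QE is horizontal with |QE| = 50.1 and E on the −x side, so E = (-50.100, 0.0000). QN is vertical with |QN| = 26.5 and N on the +y side, so N = (0.0000, 26.500). The virtual corner opposite Q is at (-50.100, 26.500). Tangency of A1 to ET means the radius DT is perpendicular to ET and tangency of A1 to JN means the radius DJ is perpendicular to JN, with radius 3.1, so the center D sits 3.1 in from both sides at D = (-47.000, 23.400). That places the tangent points at T = (-50.100, 23.400) on ET and J = (-47.000, 26.500) on JN. Then cos ∠JTQ = TJ·TQ / (|TJ||TQ|), giving 70.036°.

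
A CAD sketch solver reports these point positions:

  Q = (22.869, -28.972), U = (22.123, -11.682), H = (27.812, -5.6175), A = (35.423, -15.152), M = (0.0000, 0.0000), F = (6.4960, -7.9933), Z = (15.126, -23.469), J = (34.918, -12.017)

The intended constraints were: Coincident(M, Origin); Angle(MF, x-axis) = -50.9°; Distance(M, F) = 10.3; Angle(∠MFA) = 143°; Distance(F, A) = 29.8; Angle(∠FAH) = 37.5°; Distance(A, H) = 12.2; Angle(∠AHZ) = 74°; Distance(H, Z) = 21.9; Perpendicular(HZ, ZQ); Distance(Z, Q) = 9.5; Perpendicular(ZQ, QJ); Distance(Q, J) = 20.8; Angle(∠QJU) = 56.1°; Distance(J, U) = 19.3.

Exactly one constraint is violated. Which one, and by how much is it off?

Distance(J, U) = 19.3 — off by 6.50.

M = (0.00, 0.00) ✓; MF at -50.90° ✓; |MF| = 10.30 ✓; ∠MFA = 143.0° ✓; |FA| = 29.80 ✓; ∠FAH = 37.50° ✓; |AH| = 12.20 ✓; ∠AHZ = 74.00° ✓; |HZ| = 21.90 ✓; ∠(HZ, ZQ) = 90.00° ✓; |ZQ| = 9.499 ✓; ∠(ZQ, QJ) = 90.00° ✓; |QJ| = 20.80 ✓; ∠QJU = 56.10° ✓; |JU| = 12.80 ✗.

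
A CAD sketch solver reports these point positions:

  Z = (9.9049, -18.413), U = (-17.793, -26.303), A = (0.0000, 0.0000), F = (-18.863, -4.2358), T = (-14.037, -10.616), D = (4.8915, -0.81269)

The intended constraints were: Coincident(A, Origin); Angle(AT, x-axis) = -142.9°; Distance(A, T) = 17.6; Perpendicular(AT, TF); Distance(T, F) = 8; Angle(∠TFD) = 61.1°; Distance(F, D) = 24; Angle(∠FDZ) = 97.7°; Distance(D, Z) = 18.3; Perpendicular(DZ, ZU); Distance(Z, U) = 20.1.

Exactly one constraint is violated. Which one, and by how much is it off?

Distance(Z, U) = 20.1 — off by 8.70.

A = (0.00, 0.00) ✓; AT at -142.9° ✓; |AT| = 17.60 ✓; ∠(AT, TF) = 90.00° ✓; |TF| = 8.000 ✓; ∠TFD = 61.10° ✓; |FD| = 24.00 ✓; ∠FDZ = 97.70° ✓; |DZ| = 18.30 ✓; ∠(DZ, ZU) = 90.00° ✓; |ZU| = 28.80 ✗.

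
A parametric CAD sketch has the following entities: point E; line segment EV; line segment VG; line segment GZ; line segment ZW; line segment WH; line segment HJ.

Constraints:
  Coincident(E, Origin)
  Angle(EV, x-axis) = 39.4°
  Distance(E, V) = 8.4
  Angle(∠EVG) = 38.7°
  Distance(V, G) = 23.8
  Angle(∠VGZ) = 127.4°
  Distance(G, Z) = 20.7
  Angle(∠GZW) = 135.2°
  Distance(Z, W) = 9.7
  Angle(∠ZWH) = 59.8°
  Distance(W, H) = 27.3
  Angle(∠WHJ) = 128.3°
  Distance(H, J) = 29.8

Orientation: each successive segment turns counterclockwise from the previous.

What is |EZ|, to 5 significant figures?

31.848

E is at the origin; EV runs at 39.4° with length 8.4, so V = (6.4910, 5.3317). ∠EVG = 38.7° gives VG at -179.30° from the x-axis; with |VG| = 23.8, G = (-17.307, 5.0410). ∠VGZ = 127.4° gives GZ at -126.70° from the x-axis; with |GZ| = 20.7, Z = (-29.678, -11.556). Then |EZ| = |Z − E| = 31.848.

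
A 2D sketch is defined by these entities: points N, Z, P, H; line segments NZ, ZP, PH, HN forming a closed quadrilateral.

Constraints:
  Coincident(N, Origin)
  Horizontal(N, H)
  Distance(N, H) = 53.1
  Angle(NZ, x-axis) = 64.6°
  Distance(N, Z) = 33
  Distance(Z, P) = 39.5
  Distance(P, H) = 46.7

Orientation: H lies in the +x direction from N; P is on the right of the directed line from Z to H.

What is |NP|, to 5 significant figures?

11.654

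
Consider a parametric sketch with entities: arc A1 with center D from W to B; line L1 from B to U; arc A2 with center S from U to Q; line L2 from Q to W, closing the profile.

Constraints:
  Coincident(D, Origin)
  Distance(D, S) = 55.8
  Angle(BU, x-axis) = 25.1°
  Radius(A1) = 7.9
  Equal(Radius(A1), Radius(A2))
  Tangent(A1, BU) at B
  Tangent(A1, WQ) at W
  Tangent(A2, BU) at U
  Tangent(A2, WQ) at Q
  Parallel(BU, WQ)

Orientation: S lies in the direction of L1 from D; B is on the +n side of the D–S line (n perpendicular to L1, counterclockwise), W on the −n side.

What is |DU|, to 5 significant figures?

56.356

The slot axis is L1's direction at 25.1°, so u = (cos 25.1°, sin 25.1°) = (0.90557, 0.42420) and n = (−sin 25.1°, cos 25.1°) = (-0.42420, 0.90557). D is at the origin and S lies 55.8 along u from D, so S = 55.8·u = (50.531, 23.670). Tangency of A1 to both parallel lines with radius 7.9 puts B and W at D ± 7.9·n: B = (-3.3512, 7.1540), W = (3.3512, -7.1540). Equal radii place U and Q the same way about S: U = S + 7.9·n = (47.180, 30.824), Q = S − 7.9·n = (53.882, 16.516). Then |DU| = |U − D| = 56.356.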